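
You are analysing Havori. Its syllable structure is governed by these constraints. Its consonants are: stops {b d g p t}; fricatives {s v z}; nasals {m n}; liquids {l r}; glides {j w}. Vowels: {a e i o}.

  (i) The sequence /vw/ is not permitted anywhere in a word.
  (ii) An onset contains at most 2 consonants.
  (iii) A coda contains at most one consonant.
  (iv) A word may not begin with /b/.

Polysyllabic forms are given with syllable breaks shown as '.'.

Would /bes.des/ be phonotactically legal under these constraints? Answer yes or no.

/bes.des/ — violates constraint (iv): word begins with /b/ → phonotactically illegal

no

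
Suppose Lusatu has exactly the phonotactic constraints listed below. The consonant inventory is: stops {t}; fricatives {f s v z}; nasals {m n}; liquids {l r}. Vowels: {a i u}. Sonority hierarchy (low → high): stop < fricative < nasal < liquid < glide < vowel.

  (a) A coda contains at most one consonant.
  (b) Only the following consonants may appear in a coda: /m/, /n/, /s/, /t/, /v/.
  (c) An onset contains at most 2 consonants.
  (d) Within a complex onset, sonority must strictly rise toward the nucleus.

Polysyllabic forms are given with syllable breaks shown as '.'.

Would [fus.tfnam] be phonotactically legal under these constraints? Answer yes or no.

[fus.tfnam] — violates constraint (c): syllable 2 onset /tfn/ has 3 consonants (> 2) → phonotactically illegal

no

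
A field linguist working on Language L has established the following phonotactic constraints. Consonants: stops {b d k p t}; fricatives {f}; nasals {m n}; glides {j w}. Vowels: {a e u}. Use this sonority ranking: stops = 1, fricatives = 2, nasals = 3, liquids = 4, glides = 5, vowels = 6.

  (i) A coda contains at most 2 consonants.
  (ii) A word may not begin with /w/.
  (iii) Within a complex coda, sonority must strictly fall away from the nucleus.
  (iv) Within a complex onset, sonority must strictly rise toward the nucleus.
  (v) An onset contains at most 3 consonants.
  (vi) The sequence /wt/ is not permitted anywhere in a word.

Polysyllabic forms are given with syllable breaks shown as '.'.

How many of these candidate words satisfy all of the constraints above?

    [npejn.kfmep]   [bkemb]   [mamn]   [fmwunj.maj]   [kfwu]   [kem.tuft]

[npejn.kfmep] — violates constraint (iv): syllable 1 onset /np/: /n/ (nasal, 3) → /p/ (stop, 1) does not rise → illicit
[bkemb] — violates constraint (iv): syllable 1 onset /bk/: /b/ (stop, 1) → /k/ (stop, 1) does not rise → illicit
[mamn] — violates constraint (iii): syllable 1 coda /mn/: /m/ (nasal, 3) → /n/ (nasal, 3) does not fall → illicit
[fmwunj.maj] — violates constraint (iii): syllable 1 coda /nj/: /n/ (nasal, 3) → /j/ (glide, 5) does not fall → illicit
[kfwu] — σ1 onset /kfw/ (1→2→5 rises), coda /∅/ ok → licit
[kem.tuft] — σ1 onset /k/, coda /m/ ok; σ2 onset /t/, coda /ft/ (2→1 falls) ok → licit
Licit: [kfwu], [kem.tuft] → 2.

2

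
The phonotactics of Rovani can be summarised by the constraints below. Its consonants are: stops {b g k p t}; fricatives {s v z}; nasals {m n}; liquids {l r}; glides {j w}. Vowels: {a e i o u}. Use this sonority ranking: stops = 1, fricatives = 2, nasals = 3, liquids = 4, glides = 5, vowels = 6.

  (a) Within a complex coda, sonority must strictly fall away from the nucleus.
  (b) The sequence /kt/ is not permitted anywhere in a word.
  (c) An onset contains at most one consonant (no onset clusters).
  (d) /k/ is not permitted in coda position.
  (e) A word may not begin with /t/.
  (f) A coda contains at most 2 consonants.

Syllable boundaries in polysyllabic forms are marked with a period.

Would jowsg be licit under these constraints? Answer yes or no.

jowsg — violates constraint (f): syllable 1 coda /wsg/ has 3 consonants (> 2) → illicit

no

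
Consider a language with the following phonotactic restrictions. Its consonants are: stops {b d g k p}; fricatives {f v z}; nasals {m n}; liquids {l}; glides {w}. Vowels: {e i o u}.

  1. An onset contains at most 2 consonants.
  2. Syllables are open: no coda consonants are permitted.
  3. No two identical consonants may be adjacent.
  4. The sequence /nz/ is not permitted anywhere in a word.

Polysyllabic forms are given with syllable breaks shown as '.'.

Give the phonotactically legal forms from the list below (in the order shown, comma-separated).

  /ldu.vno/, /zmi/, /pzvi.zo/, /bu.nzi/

/ldu.vno/, /zmi/

/ldu.vno/ — σ1 onset /ld/ (2C), coda /∅/ ok; σ2 onset /vn/ (2C), coda /∅/ ok → phonotactically legal
/zmi/ — σ1 onset /zm/ (2C), coda /∅/ ok → phonotactically legal
/pzvi.zo/ — violates constraint 1: syllable 1 onset /pzv/ has 3 consonants (> 2) → phonotactically illegal
/bu.nzi/ — violates constraint 4: contains banned sequence /nz/ → phonotactically illegal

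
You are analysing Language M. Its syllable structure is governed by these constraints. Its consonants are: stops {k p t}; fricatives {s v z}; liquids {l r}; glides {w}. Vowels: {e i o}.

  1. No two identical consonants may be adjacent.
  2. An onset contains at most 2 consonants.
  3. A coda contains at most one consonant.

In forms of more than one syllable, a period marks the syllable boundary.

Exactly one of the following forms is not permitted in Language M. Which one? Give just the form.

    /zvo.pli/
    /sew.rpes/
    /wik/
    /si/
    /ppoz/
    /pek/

/zvo.pli/ — σ1 onset /zv/ (2C), coda /∅/ ok; σ2 onset /pl/ (2C), coda /∅/ ok → permitted
/sew.rpes/ — σ1 onset /s/, coda /w/ ok; σ2 onset /rp/ (2C), coda /s/ ok → permitted
/wik/ — σ1 onset /w/, coda /k/ ok → permitted
/si/ — σ1 onset /s/, coda /∅/ ok → permitted
/ppoz/ — violates constraint 1: adjacent identical consonants /pp/ → not permitted
/pek/ — σ1 onset /p/, coda /k/ ok → permitted

/ppoz/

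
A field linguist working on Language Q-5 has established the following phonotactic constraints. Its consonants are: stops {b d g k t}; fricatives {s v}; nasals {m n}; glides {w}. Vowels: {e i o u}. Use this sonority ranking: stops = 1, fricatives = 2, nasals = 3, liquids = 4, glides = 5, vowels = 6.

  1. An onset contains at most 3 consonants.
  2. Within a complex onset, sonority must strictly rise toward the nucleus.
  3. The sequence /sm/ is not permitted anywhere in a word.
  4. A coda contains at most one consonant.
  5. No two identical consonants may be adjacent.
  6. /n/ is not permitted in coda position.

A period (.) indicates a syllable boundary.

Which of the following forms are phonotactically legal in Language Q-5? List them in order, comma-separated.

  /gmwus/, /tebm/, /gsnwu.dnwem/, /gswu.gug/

/gmwus/ — σ1 onset /gmw/ (1→3→5 rises), coda /s/ ok → phonotactically legal
/tebm/ — violates constraint 4: syllable 1 coda /bm/ has 2 consonants (> 1) → phonotactically illegal
/gsnwu.dnwem/ — violates constraint 1: syllable 1 onset /gsnw/ has 4 consonants (> 3) → phonotactically illegal
/gswu.gug/ — σ1 onset /gsw/ (1→2→5 rises), coda /∅/ ok; σ2 onset /g/, coda /g/ ok → phonotactically legal

/gmwus/, /gswu.gug/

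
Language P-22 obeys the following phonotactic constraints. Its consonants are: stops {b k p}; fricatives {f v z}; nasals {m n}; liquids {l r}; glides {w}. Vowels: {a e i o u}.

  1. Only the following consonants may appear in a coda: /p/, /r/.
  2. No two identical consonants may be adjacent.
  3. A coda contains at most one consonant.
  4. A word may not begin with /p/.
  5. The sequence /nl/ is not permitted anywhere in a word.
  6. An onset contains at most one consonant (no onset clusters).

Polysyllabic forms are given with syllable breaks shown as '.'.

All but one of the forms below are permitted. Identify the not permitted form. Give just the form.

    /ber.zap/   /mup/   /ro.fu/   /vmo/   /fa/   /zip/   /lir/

/vmo/

/ber.zap/ — σ1 onset /b/, coda /r/ ok; σ2 onset /z/, coda /p/ ok → permitted
/mup/ — σ1 onset /m/, coda /p/ ok → permitted
/ro.fu/ — σ1 onset /r/, coda /∅/ ok; σ2 onset /f/, coda /∅/ ok → permitted
/vmo/ — violates constraint 6: syllable 1 onset /vm/ has 2 consonants (> 1) → not permitted
/fa/ — σ1 onset /f/, coda /∅/ ok → permitted
/zip/ — σ1 onset /z/, coda /p/ ok → permitted
/lir/ — σ1 onset /l/, coda /r/ ok → permitted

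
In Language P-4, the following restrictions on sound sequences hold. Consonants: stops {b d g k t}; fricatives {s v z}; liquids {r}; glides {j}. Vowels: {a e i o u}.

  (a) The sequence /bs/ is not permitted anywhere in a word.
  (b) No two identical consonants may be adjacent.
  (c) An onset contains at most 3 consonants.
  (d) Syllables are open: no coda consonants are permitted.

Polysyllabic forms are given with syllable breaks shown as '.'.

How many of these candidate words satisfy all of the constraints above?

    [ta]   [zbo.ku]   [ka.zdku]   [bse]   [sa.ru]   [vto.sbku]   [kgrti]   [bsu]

[ta] — σ1 onset /t/, coda /∅/ ok → phonotactically legal
[zbo.ku] — σ1 onset /zb/ (2C), coda /∅/ ok; σ2 onset /k/, coda /∅/ ok → phonotactically legal
[ka.zdku] — σ1 onset /k/, coda /∅/ ok; σ2 onset /zdk/ (3C), coda /∅/ ok → phonotactically legal
[bse] — violates constraint (a): contains banned sequence /bs/ → phonotactically illegal
[sa.ru] — σ1 onset /s/, coda /∅/ ok; σ2 onset /r/, coda /∅/ ok → phonotactically legal
[vto.sbku] — σ1 onset /vt/ (2C), coda /∅/ ok; σ2 onset /sbk/ (3C), coda /∅/ ok → phonotactically legal
[kgrti] — violates constraint (c): syllable 1 onset /kgrt/ has 4 consonants (> 3) → phonotactically illegal
[bsu] — violates constraint (a): contains banned sequence /bs/ → phonotactically illegal
Phonotactically legal: [ta], [zbo.ku], [ka.zdku], [sa.ru], [vto.sbku] → 5.

5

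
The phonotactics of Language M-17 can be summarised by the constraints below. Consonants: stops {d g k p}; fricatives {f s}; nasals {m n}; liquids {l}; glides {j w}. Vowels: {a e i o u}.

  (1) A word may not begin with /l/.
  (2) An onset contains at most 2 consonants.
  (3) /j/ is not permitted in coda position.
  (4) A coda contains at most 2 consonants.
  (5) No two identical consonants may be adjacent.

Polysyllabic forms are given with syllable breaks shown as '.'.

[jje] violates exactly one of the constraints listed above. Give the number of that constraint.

5

[jje]: adjacent identical consonants /jj/.
This is a violation of constraint 5: "No two identical consonants may be adjacent."
The remaining constraints (1, 2, 3, 4) are satisfied.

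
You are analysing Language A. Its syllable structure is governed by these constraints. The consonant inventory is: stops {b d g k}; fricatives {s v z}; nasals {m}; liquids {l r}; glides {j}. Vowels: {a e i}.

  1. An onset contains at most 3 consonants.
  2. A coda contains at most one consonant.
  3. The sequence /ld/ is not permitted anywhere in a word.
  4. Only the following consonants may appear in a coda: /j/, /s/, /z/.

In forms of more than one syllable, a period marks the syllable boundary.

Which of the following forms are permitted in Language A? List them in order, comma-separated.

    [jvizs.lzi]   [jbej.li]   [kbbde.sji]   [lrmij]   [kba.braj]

[jbej.li], [lrmij], [kba.braj]

[jvizs.lzi] — violates constraint 2: syllable 1 coda /zs/ has 2 consonants (> 1) → not permitted
[jbej.li] — σ1 onset /jb/ (2C), coda /j/ ok; σ2 onset /l/, coda /∅/ ok → permitted
[kbbde.sji] — violates constraint 1: syllable 1 onset /kbbd/ has 4 consonants (> 3) → not permitted
[lrmij] — σ1 onset /lrm/ (3C), coda /j/ ok → permitted
[kba.braj] — σ1 onset /kb/ (2C), coda /∅/ ok; σ2 onset /br/ (2C), coda /j/ ok → permitted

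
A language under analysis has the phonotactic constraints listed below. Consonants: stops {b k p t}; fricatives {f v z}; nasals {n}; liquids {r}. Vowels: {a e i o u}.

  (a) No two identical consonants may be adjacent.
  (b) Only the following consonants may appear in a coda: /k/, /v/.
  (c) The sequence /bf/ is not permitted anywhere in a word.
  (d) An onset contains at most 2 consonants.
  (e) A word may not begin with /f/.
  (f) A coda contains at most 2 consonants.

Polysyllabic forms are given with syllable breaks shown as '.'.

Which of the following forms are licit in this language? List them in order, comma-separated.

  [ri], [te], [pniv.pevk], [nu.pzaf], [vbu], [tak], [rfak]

[ri], [te], [pniv.pevk], [vbu], [tak], [rfak]

[ri] — σ1 onset /r/, coda /∅/ ok → licit
[te] — σ1 onset /t/, coda /∅/ ok → licit
[pniv.pevk] — σ1 onset /pn/ (2C), coda /v/ ok; σ2 onset /p/, coda /vk/ (2C) ok → licit
[nu.pzaf] — violates constraint (b): syllable 2 coda contains /f/, which is not a licensed coda consonant → illicit
[vbu] — σ1 onset /vb/ (2C), coda /∅/ ok → licit
[tak] — σ1 onset /t/, coda /k/ ok → licit
[rfak] — σ1 onset /rf/ (2C), coda /k/ ok → licit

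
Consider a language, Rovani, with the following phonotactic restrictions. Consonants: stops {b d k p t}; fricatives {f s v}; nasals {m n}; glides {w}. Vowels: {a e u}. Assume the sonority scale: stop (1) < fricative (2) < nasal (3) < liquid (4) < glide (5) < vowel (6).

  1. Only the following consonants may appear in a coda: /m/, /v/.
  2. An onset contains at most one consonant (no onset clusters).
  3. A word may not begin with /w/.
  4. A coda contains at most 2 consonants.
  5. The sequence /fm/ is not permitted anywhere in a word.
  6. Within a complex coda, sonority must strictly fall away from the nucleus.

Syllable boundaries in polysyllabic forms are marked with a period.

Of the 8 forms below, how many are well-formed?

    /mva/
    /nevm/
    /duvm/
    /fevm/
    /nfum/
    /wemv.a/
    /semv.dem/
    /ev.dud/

/mva/ — violates constraint 2: syllable 1 onset /mv/ has 2 consonants (> 1) → ill-formed
/nevm/ — violates constraint 6: syllable 1 coda /vm/: /v/ (fricative, 2) → /m/ (nasal, 3) does not fall → ill-formed
/duvm/ — violates constraint 6: syllable 1 coda /vm/: /v/ (fricative, 2) → /m/ (nasal, 3) does not fall → ill-formed
/fevm/ — violates constraint 6: syllable 1 coda /vm/: /v/ (fricative, 2) → /m/ (nasal, 3) does not fall → ill-formed
/nfum/ — violates constraint 2: syllable 1 onset /nf/ has 2 consonants (> 1) → ill-formed
/wemv.a/ — violates constraint 3: word begins with /w/ → ill-formed
/semv.dem/ — σ1 onset /s/, coda /mv/ (3→2 falls) ok; σ2 onset /d/, coda /m/ ok → well-formed
/ev.dud/ — violates constraint 1: syllable 2 coda contains /d/, which is not a licensed coda consonant → ill-formed
Well-formed: /semv.dem/ → 1.

1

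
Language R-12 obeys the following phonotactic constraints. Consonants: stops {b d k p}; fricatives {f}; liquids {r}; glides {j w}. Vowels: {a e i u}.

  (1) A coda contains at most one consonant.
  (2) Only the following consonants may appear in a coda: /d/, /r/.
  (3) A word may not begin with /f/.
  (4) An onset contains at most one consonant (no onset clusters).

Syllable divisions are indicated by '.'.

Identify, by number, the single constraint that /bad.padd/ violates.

1

/bad.padd/: syllable 2 coda /dd/ has 2 consonants (> 1).
This is a violation of constraint 1: "A coda contains at most one consonant."
The remaining constraints (2, 3, 4) are satisfied.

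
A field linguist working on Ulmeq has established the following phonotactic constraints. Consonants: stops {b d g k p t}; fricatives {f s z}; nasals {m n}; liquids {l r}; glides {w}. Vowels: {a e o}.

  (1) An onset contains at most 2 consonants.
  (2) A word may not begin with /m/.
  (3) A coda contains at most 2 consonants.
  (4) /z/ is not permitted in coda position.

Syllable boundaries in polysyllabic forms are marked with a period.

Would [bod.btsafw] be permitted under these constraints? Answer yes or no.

no

[bod.btsafw] — violates constraint 1: syllable 2 onset /bts/ has 3 consonants (> 2) → not permitted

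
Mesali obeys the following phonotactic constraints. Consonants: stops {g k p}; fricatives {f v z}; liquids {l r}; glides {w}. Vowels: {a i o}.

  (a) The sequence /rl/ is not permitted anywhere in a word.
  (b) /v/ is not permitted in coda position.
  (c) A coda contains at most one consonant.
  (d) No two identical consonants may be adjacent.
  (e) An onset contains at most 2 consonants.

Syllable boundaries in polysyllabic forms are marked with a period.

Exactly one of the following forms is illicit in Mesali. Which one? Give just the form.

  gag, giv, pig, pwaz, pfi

giv

gag — σ1 onset /g/, coda /g/ ok → licit
giv — violates constraint (b): syllable 1 coda contains /v/ → illicit
pig — σ1 onset /p/, coda /g/ ok → licit
pwaz — σ1 onset /pw/ (2C), coda /z/ ok → licit
pfi — σ1 onset /pf/ (2C), coda /∅/ ok → licit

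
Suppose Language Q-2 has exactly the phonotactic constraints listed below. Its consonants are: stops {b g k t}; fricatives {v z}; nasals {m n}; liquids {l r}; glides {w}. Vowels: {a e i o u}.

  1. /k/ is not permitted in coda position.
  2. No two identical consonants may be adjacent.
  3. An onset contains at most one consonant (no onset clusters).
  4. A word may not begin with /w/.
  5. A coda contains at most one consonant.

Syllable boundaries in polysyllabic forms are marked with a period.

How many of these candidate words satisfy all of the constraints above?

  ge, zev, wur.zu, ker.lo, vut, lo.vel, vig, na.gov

ge — σ1 onset /g/, coda /∅/ ok → permitted
zev — σ1 onset /z/, coda /v/ ok → permitted
wur.zu — violates constraint 4: word begins with /w/ → not permitted
ker.lo — σ1 onset /k/, coda /r/ ok; σ2 onset /l/, coda /∅/ ok → permitted
vut — σ1 onset /v/, coda /t/ ok → permitted
lo.vel — σ1 onset /l/, coda /∅/ ok; σ2 onset /v/, coda /l/ ok → permitted
vig — σ1 onset /v/, coda /g/ ok → permitted
na.gov — σ1 onset /n/, coda /∅/ ok; σ2 onset /g/, coda /v/ ok → permitted
Permitted: ge, zev, ker.lo, vut, lo.vel, vig, na.gov → 7.

7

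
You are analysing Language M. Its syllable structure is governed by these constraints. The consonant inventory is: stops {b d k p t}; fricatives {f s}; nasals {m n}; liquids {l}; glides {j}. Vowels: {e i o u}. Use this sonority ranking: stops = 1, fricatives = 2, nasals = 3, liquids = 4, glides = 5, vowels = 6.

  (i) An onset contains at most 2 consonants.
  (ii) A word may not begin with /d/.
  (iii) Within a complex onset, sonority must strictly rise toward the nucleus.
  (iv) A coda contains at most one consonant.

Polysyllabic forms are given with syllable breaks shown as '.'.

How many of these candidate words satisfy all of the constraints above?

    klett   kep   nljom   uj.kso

2

klett — violates constraint (iv): syllable 1 coda /tt/ has 2 consonants (> 1) → not permitted
kep — σ1 onset /k/, coda /p/ ok → permitted
nljom — violates constraint (i): syllable 1 onset /nlj/ has 3 consonants (> 2) → not permitted
uj.kso — σ1 onset /∅/, coda /j/ ok; σ2 onset /ks/ (1→2 rises), coda /∅/ ok → permitted
Permitted: kep, uj.kso → 2.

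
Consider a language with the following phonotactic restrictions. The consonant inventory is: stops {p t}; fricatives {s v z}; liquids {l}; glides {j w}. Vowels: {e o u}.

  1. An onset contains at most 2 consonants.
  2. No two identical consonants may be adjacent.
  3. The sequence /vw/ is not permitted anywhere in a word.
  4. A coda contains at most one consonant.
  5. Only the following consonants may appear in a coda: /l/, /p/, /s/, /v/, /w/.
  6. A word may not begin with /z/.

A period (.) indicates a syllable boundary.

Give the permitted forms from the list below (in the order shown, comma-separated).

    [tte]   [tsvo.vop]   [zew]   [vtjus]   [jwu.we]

[tte] — violates constraint 2: adjacent identical consonants /tt/ → not permitted
[tsvo.vop] — violates constraint 1: syllable 1 onset /tsv/ has 3 consonants (> 2) → not permitted
[zew] — violates constraint 6: word begins with /z/ → not permitted
[vtjus] — violates constraint 1: syllable 1 onset /vtj/ has 3 consonants (> 2) → not permitted
[jwu.we] — σ1 onset /jw/ (2C), coda /∅/ ok; σ2 onset /w/, coda /∅/ ok → permitted

[jwu.we]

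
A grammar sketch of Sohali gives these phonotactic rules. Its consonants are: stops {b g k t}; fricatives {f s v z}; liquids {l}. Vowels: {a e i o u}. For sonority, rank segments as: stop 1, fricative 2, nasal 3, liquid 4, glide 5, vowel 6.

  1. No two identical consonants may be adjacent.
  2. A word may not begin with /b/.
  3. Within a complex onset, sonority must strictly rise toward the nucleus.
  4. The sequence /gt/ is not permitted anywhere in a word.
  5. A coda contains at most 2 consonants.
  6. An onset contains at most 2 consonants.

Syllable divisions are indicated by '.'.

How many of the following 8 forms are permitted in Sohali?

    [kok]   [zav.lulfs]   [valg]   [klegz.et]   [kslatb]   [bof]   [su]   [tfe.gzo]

[kok] — σ1 onset /k/, coda /k/ ok → permitted
[zav.lulfs] — violates constraint 5: syllable 2 coda /lfs/ has 3 consonants (> 2) → not permitted
[valg] — σ1 onset /v/, coda /lg/ (2C) ok → permitted
[klegz.et] — σ1 onset /kl/ (1→4 rises), coda /gz/ (2C) ok; σ2 onset /∅/, coda /t/ ok → permitted
[kslatb] — violates constraint 6: syllable 1 onset /ksl/ has 3 consonants (> 2) → not permitted
[bof] — violates constraint 2: word begins with /b/ → not permitted
[su] — σ1 onset /s/, coda /∅/ ok → permitted
[tfe.gzo] — σ1 onset /tf/ (1→2 rises), coda /∅/ ok; σ2 onset /gz/ (1→2 rises), coda /∅/ ok → permitted
Permitted: [kok], [valg], [klegz.et], [su], [tfe.gzo] → 5.

5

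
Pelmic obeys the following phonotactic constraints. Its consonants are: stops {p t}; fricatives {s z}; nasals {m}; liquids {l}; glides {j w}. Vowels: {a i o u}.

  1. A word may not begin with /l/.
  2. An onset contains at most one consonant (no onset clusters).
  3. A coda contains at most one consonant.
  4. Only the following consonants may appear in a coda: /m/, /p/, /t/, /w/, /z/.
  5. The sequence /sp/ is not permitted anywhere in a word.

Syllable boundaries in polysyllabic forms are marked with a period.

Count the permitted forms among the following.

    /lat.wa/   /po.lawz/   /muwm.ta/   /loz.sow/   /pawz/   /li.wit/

0

/lat.wa/ — violates constraint 1: word begins with /l/ → not permitted
/po.lawz/ — violates constraint 3: syllable 2 coda /wz/ has 2 consonants (> 1) → not permitted
/muwm.ta/ — violates constraint 3: syllable 1 coda /wm/ has 2 consonants (> 1) → not permitted
/loz.sow/ — violates constraint 1: word begins with /l/ → not permitted
/pawz/ — violates constraint 3: syllable 1 coda /wz/ has 2 consonants (> 1) → not permitted
/li.wit/ — violates constraint 1: word begins with /l/ → not permitted
No form is permitted → 0.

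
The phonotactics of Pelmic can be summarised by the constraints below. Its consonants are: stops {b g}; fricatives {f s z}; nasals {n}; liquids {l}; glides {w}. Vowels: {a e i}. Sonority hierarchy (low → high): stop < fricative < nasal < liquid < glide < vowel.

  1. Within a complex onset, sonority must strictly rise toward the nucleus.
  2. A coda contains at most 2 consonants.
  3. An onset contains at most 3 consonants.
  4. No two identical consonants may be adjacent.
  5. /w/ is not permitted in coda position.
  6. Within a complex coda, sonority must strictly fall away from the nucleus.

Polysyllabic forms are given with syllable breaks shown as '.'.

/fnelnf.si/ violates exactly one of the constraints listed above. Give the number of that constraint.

2

/fnelnf.si/: syllable 1 coda /lnf/ has 3 consonants (> 2).
This is a violation of constraint 2: "A coda contains at most 2 consonants."
The remaining constraints (1, 3, 4, 5, 6) are satisfied.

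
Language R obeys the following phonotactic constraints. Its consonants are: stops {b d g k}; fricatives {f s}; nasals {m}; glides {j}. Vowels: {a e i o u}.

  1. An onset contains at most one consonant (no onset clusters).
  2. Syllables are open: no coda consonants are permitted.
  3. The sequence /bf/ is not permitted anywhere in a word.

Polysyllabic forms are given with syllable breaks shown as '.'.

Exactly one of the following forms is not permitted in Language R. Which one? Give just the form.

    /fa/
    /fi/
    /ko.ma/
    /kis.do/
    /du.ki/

/fa/ — σ1 onset /f/, coda /∅/ ok → permitted
/fi/ — σ1 onset /f/, coda /∅/ ok → permitted
/ko.ma/ — σ1 onset /k/, coda /∅/ ok; σ2 onset /m/, coda /∅/ ok → permitted
/kis.do/ — violates constraint 2: syllable 1 coda /s/ has 1 consonant (> 0) → not permitted
/du.ki/ — σ1 onset /d/, coda /∅/ ok; σ2 onset /k/, coda /∅/ ok → permitted

/kis.do/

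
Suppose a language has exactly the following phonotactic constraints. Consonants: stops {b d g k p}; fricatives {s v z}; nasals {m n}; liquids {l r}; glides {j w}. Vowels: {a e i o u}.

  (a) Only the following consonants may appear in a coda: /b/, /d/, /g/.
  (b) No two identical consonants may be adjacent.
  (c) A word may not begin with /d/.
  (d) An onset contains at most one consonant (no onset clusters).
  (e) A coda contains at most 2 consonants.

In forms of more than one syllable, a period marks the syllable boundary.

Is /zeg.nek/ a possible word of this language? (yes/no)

no

/zeg.nek/ — violates constraint (a): syllable 2 coda contains /k/, which is not a licensed coda consonant → illicit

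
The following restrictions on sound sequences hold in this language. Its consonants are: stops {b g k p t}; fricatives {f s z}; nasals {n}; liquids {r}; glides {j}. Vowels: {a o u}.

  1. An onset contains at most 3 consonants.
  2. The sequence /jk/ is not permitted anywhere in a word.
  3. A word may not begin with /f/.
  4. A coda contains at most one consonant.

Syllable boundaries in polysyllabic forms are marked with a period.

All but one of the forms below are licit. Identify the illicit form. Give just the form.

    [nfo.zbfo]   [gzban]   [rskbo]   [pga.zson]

[nfo.zbfo] — σ1 onset /nf/ (2C), coda /∅/ ok; σ2 onset /zbf/ (3C), coda /∅/ ok → licit
[gzban] — σ1 onset /gzb/ (3C), coda /n/ ok → licit
[rskbo] — violates constraint 1: syllable 1 onset /rskb/ has 4 consonants (> 3) → illicit
[pga.zson] — σ1 onset /pg/ (2C), coda /∅/ ok; σ2 onset /zs/ (2C), coda /n/ ok → licit

[rskbo]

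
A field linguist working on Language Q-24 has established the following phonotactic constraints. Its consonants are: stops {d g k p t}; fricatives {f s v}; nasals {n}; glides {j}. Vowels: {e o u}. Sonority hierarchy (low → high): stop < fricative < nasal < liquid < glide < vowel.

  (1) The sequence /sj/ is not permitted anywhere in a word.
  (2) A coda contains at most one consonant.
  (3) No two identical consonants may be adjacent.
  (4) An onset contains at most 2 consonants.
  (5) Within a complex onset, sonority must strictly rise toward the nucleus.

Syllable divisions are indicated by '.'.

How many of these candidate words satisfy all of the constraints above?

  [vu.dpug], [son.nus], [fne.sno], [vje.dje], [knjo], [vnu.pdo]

[vu.dpug] — violates constraint 5: syllable 2 onset /dp/: /d/ (stop, 1) → /p/ (stop, 1) does not rise → not permitted
[son.nus] — violates constraint 3: adjacent identical consonants /nn/ → not permitted
[fne.sno] — σ1 onset /fn/ (2→3 rises), coda /∅/ ok; σ2 onset /sn/ (2→3 rises), coda /∅/ ok → permitted
[vje.dje] — σ1 onset /vj/ (2→5 rises), coda /∅/ ok; σ2 onset /dj/ (1→5 rises), coda /∅/ ok → permitted
[knjo] — violates constraint 4: syllable 1 onset /knj/ has 3 consonants (> 2) → not permitted
[vnu.pdo] — violates constraint 5: syllable 2 onset /pd/: /p/ (stop, 1) → /d/ (stop, 1) does not rise → not permitted
Permitted: [fne.sno], [vje.dje] → 2.

2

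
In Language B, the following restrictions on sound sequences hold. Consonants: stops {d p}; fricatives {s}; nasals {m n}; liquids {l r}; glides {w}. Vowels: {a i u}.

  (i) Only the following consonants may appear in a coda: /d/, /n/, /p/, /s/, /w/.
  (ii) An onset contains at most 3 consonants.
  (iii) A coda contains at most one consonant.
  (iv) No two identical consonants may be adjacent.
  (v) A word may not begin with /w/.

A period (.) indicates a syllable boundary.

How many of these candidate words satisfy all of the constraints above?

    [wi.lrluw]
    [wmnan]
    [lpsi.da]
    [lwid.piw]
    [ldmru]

2

[wi.lrluw] — violates constraint (v): word begins with /w/ → illicit
[wmnan] — violates constraint (v): word begins with /w/ → illicit
[lpsi.da] — σ1 onset /lps/ (3C), coda /∅/ ok; σ2 onset /d/, coda /∅/ ok → licit
[lwid.piw] — σ1 onset /lw/ (2C), coda /d/ ok; σ2 onset /p/, coda /w/ ok → licit
[ldmru] — violates constraint (ii): syllable 1 onset /ldmr/ has 4 consonants (> 3) → illicit
Licit: [lpsi.da], [lwid.piw] → 2.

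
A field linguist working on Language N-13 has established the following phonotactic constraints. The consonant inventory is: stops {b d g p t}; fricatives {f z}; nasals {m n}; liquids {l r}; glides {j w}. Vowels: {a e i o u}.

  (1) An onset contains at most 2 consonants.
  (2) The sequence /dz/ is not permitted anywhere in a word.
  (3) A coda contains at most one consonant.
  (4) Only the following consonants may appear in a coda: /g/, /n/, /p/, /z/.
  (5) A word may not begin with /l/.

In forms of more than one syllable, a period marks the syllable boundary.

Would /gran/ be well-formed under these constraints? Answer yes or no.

/gran/ — σ1 onset /gr/ (2C), coda /n/ ok → well-formed

yes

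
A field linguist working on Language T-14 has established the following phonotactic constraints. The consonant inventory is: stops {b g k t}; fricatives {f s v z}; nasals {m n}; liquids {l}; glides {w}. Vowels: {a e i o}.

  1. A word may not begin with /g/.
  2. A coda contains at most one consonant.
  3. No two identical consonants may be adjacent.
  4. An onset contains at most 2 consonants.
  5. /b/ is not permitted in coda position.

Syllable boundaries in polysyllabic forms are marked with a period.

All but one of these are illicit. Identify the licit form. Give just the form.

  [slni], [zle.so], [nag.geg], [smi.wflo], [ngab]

[zle.so]

[slni] — violates constraint 4: syllable 1 onset /sln/ has 3 consonants (> 2) → illicit
[zle.so] — σ1 onset /zl/ (2C), coda /∅/ ok; σ2 onset /s/, coda /∅/ ok → licit
[nag.geg] — violates constraint 3: adjacent identical consonants /gg/ → illicit
[smi.wflo] — violates constraint 4: syllable 2 onset /wfl/ has 3 consonants (> 2) → illicit
[ngab] — violates constraint 5: syllable 1 coda contains /b/ → illicit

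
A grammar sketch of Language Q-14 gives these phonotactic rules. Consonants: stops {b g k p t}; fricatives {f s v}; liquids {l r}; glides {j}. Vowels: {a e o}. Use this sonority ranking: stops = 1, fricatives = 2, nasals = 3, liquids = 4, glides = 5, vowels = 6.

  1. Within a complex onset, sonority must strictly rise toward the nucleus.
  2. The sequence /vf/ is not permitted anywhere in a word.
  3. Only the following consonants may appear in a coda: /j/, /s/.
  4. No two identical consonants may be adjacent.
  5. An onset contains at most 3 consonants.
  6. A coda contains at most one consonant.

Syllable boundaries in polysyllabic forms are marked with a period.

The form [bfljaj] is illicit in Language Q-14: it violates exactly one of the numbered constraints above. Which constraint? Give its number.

5

[bfljaj]: syllable 1 onset /bflj/ has 4 consonants (> 3).
This is a violation of constraint 5: "An onset contains at most 3 consonants."
The remaining constraints (1, 2, 3, 4, 6) are satisfied.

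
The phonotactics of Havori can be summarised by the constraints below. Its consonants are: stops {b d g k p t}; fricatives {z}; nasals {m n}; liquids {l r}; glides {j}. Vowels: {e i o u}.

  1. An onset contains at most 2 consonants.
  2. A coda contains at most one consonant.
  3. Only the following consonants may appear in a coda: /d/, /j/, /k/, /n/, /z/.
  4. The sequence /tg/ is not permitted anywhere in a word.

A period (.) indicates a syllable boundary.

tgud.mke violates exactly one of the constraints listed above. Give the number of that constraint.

tgud.mke: contains banned sequence /tg/.
This is a violation of constraint 4: "The sequence /tg/ is not permitted anywhere in a word."
The remaining constraints (1, 2, 3) are satisfied.

4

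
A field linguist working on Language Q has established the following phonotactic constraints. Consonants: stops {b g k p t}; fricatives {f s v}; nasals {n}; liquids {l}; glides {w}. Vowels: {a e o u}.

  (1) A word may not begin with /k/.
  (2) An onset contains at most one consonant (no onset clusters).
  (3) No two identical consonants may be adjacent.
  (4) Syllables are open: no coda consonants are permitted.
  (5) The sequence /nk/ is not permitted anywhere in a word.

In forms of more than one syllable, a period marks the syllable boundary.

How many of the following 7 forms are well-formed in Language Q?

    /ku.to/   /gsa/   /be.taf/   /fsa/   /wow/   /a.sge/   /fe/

1

/ku.to/ — violates constraint 1: word begins with /k/ → ill-formed
/gsa/ — violates constraint 2: syllable 1 onset /gs/ has 2 consonants (> 1) → ill-formed
/be.taf/ — violates constraint 4: syllable 2 coda /f/ has 1 consonant (> 0) → ill-formed
/fsa/ — violates constraint 2: syllable 1 onset /fs/ has 2 consonants (> 1) → ill-formed
/wow/ — violates constraint 4: syllable 1 coda /w/ has 1 consonant (> 0) → ill-formed
/a.sge/ — violates constraint 2: syllable 2 onset /sg/ has 2 consonants (> 1) → ill-formed
/fe/ — σ1 onset /f/, coda /∅/ ok → well-formed
Well-formed: /fe/ → 1.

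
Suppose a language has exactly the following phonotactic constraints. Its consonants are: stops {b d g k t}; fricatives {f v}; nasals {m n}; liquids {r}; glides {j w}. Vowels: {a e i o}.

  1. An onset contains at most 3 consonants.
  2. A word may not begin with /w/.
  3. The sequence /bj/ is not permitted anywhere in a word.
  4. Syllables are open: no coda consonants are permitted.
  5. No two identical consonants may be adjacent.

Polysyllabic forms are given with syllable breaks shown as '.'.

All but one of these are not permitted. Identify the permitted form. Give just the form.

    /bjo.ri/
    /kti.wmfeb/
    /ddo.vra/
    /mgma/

/bjo.ri/ — violates constraint 3: contains banned sequence /bj/ → not permitted
/kti.wmfeb/ — violates constraint 4: syllable 2 coda /b/ has 1 consonant (> 0) → not permitted
/ddo.vra/ — violates constraint 5: adjacent identical consonants /dd/ → not permitted
/mgma/ — σ1 onset /mgm/ (3C), coda /∅/ ok → permitted

/mgma/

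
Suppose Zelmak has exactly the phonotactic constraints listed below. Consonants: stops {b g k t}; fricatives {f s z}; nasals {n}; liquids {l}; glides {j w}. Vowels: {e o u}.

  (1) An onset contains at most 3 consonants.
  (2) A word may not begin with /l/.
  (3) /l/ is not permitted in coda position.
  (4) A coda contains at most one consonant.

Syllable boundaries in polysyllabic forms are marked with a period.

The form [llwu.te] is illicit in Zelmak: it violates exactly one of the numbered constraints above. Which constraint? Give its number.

[llwu.te]: word begins with /l/.
This is a violation of constraint 2: "A word may not begin with /l/."
The remaining constraints (1, 3, 4) are satisfied.

2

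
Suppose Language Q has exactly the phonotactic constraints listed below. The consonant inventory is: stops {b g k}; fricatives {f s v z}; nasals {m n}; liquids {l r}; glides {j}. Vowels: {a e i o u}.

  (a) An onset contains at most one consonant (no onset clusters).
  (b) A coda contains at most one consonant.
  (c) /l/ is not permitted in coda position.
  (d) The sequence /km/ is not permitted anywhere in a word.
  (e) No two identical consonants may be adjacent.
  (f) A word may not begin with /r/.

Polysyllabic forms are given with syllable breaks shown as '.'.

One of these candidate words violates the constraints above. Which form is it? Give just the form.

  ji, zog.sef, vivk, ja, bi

vivk

ji — σ1 onset /j/, coda /∅/ ok → phonotactically legal
zog.sef — σ1 onset /z/, coda /g/ ok; σ2 onset /s/, coda /f/ ok → phonotactically legal
vivk — violates constraint (b): syllable 1 coda /vk/ has 2 consonants (> 1) → phonotactically illegal
ja — σ1 onset /j/, coda /∅/ ok → phonotactically legal
bi — σ1 onset /b/, coda /∅/ ok → phonotactically legal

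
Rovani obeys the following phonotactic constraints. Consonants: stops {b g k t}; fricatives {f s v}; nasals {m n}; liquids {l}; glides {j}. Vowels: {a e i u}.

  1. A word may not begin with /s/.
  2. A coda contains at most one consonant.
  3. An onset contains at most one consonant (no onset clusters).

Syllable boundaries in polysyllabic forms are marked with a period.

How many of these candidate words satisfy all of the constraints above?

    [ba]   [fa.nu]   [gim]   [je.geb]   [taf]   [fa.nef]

[ba] — σ1 onset /b/, coda /∅/ ok → licit
[fa.nu] — σ1 onset /f/, coda /∅/ ok; σ2 onset /n/, coda /∅/ ok → licit
[gim] — σ1 onset /g/, coda /m/ ok → licit
[je.geb] — σ1 onset /j/, coda /∅/ ok; σ2 onset /g/, coda /b/ ok → licit
[taf] — σ1 onset /t/, coda /f/ ok → licit
[fa.nef] — σ1 onset /f/, coda /∅/ ok; σ2 onset /n/, coda /f/ ok → licit
Licit: [ba], [fa.nu], [gim], [je.geb], [taf], [fa.nef] → 6.

6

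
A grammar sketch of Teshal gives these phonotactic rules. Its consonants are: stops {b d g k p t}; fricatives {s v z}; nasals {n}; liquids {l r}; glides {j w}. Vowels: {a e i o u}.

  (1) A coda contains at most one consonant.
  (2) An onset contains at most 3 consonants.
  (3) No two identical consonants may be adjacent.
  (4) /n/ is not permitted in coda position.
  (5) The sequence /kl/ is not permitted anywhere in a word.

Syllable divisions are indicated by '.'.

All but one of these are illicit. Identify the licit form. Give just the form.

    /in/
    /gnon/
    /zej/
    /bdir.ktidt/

/zej/

/in/ — violates constraint 4: syllable 1 coda contains /n/ → illicit
/gnon/ — violates constraint 4: syllable 1 coda contains /n/ → illicit
/zej/ — σ1 onset /z/, coda /j/ ok → licit
/bdir.ktidt/ — violates constraint 1: syllable 2 coda /dt/ has 2 consonants (> 1) → illicit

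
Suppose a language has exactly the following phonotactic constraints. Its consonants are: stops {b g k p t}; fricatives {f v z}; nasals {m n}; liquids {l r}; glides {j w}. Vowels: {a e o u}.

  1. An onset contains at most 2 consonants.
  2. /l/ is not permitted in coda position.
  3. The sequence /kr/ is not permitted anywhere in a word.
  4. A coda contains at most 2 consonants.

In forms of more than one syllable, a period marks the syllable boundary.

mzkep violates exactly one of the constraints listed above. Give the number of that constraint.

1

mzkep: syllable 1 onset /mzk/ has 3 consonants (> 2).
This is a violation of constraint 1: "An onset contains at most 2 consonants."
The remaining constraints (2, 3, 4) are satisfied.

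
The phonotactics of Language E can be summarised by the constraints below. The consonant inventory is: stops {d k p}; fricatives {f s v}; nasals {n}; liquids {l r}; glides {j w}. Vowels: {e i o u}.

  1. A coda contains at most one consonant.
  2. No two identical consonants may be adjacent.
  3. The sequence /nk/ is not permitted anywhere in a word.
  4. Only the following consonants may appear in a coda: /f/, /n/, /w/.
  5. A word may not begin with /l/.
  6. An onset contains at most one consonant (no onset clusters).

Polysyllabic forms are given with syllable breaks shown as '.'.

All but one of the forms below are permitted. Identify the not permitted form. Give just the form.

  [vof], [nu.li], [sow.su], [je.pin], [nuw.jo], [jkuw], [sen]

[jkuw]

[vof] — σ1 onset /v/, coda /f/ ok → permitted
[nu.li] — σ1 onset /n/, coda /∅/ ok; σ2 onset /l/, coda /∅/ ok → permitted
[sow.su] — σ1 onset /s/, coda /w/ ok; σ2 onset /s/, coda /∅/ ok → permitted
[je.pin] — σ1 onset /j/, coda /∅/ ok; σ2 onset /p/, coda /n/ ok → permitted
[nuw.jo] — σ1 onset /n/, coda /w/ ok; σ2 onset /j/, coda /∅/ ok → permitted
[jkuw] — violates constraint 6: syllable 1 onset /jk/ has 2 consonants (> 1) → not permitted
[sen] — σ1 onset /s/, coda /n/ ok → permitted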